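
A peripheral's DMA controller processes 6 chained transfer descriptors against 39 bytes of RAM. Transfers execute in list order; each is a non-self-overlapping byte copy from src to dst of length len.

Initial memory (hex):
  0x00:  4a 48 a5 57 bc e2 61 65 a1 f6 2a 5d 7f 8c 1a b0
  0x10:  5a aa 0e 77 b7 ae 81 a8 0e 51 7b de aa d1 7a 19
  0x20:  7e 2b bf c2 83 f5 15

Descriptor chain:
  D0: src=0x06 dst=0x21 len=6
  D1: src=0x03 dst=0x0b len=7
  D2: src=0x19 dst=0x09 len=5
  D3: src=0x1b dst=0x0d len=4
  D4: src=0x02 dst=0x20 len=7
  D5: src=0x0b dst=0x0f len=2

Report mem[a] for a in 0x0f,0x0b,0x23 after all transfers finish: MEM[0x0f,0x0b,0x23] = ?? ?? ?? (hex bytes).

MEM[0x0f,0x0b,0x23] = de de e2

D0: mem[0x21..0x26] <- [61 65 a1 f6 2a 5d]
D1: mem[0x0b..0x11] <- [57 bc e2 61 65 a1 f6]
D2: mem[0x09..0x0d] <- [51 7b de aa d1]
D3: mem[0x0d..0x10] <- [de aa d1 7a]
D4: mem[0x20..0x26] <- [a5 57 bc e2 61 65 a1]
D5: mem[0x0f..0x10] <- [de aa]
query mem[0x0f]=0xde, mem[0x0b]=0xde, mem[0x23]=0xe2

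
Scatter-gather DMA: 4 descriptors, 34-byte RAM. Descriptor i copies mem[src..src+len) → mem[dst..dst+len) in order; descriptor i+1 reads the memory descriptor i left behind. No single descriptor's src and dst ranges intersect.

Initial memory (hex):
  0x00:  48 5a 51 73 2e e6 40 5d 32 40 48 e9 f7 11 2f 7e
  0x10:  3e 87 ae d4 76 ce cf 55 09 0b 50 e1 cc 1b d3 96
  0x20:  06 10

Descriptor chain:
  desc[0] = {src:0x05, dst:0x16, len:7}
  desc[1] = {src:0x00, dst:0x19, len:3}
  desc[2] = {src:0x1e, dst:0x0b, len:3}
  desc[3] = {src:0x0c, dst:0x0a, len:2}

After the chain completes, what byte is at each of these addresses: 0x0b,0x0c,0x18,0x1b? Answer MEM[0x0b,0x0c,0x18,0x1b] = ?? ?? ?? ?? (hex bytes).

  after D0: wrote 7B at 0x16 = e6405d324048e9
  after D1: wrote 3B at 0x19 = 485a51
  after D2: wrote 3B at 0x0b = d39606
  after D3: wrote 2B at 0x0a = 9606
query mem[0x0b]=0x06, mem[0x0c]=0x96, mem[0x18]=0x5d, mem[0x1b]=0x51

MEM[0x0b,0x0c,0x18,0x1b] = 06 96 5d 51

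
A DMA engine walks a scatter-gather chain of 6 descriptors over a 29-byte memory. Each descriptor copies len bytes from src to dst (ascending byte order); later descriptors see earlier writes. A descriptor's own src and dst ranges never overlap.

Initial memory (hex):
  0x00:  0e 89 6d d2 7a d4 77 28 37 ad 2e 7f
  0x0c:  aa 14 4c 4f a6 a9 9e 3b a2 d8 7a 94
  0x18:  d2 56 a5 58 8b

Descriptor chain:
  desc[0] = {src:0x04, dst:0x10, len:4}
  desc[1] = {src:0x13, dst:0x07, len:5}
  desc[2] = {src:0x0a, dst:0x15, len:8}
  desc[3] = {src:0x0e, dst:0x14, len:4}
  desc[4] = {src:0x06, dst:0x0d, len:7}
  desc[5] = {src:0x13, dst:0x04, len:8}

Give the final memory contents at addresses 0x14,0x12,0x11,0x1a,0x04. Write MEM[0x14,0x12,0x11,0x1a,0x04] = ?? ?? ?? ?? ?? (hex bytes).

MEM[0x14,0x12,0x11,0x1a,0x04] = 4c 94 7a 4f aa

[0] 0x04->0x10 len=4 : 7a d4 77 28
[1] 0x13->0x07 len=5 : 28 a2 d8 7a 94
[2] 0x0a->0x15 len=8 : 7a 94 aa 14 4c 4f 7a d4
[3] 0x0e->0x14 len=4 : 4c 4f 7a d4
[4] 0x06->0x0d len=7 : 77 28 a2 d8 7a 94 aa
[5] 0x13->0x04 len=8 : aa 4c 4f 7a d4 14 4c 4f
query mem[0x14]=0x4c, mem[0x12]=0x94, mem[0x11]=0x7a, mem[0x1a]=0x4f, mem[0x04]=0xaa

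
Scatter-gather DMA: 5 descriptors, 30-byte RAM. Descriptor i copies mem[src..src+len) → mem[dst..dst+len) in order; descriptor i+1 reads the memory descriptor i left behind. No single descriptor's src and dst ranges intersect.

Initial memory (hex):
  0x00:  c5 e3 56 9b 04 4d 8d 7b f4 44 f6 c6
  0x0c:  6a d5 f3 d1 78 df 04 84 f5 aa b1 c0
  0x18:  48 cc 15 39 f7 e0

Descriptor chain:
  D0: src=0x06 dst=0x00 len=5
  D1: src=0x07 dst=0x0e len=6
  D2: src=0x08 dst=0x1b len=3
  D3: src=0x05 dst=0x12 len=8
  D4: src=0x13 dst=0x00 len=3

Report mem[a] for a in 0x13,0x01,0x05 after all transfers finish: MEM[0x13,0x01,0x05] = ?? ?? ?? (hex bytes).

D0: mem[0x00..0x04] <- [8d 7b f4 44 f6]
D1: mem[0x0e..0x13] <- [7b f4 44 f6 c6 6a]
D2: mem[0x1b..0x1d] <- [f4 44 f6]
D3: mem[0x12..0x19] <- [4d 8d 7b f4 44 f6 c6 6a]
D4: mem[0x00..0x02] <- [8d 7b f4]
query mem[0x13]=0x8d, mem[0x01]=0x7b, mem[0x05]=0x4d

MEM[0x13,0x01,0x05] = 8d 7b 4d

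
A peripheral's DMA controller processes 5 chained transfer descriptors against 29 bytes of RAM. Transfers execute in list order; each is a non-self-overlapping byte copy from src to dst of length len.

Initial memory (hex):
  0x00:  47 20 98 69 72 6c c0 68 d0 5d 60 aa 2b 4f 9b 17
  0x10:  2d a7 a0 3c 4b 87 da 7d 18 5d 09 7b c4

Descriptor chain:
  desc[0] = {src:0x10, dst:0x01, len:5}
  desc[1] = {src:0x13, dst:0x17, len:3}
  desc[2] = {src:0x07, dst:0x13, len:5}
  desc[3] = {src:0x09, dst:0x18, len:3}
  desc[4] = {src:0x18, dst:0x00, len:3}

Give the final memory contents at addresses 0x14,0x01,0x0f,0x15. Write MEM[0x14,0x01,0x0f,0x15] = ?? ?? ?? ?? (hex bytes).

MEM[0x14,0x01,0x0f,0x15] = d0 60 17 5d

D0: mem[0x01..0x05] <- [2d a7 a0 3c 4b]
D1: mem[0x17..0x19] <- [3c 4b 87]
D2: mem[0x13..0x17] <- [68 d0 5d 60 aa]
D3: mem[0x18..0x1a] <- [5d 60 aa]
D4: mem[0x00..0x02] <- [5d 60 aa]
query mem[0x14]=0xd0, mem[0x01]=0x60, mem[0x0f]=0x17, mem[0x15]=0x5d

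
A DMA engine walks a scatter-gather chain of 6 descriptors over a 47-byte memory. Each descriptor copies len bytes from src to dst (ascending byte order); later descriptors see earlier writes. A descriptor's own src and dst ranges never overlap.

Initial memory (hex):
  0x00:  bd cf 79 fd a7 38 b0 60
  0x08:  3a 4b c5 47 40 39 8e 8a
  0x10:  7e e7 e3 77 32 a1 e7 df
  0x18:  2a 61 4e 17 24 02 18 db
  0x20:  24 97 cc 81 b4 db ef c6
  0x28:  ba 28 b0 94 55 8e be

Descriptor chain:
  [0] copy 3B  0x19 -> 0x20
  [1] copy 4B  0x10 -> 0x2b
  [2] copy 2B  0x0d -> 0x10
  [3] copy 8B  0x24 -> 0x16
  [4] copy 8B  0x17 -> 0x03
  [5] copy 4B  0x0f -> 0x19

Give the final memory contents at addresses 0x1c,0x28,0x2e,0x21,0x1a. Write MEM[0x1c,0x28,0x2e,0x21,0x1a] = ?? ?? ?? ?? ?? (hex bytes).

MEM[0x1c,0x28,0x2e,0x21,0x1a] = e3 ba 77 4e 39

#0 dst[0x20+3] := {0x61,0x4e,0x17}
#1 dst[0x2b+4] := {0x7e,0xe7,0xe3,0x77}
#2 dst[0x10+2] := {0x39,0x8e}
#3 dst[0x16+8] := {0xb4,0xdb,0xef,0xc6,0xba,0x28,0xb0,0x7e}
#4 dst[0x03+8] := {0xdb,0xef,0xc6,0xba,0x28,0xb0,0x7e,0x18}
#5 dst[0x19+4] := {0x8a,0x39,0x8e,0xe3}
query mem[0x1c]=0xe3, mem[0x28]=0xba, mem[0x2e]=0x77, mem[0x21]=0x4e, mem[0x1a]=0x39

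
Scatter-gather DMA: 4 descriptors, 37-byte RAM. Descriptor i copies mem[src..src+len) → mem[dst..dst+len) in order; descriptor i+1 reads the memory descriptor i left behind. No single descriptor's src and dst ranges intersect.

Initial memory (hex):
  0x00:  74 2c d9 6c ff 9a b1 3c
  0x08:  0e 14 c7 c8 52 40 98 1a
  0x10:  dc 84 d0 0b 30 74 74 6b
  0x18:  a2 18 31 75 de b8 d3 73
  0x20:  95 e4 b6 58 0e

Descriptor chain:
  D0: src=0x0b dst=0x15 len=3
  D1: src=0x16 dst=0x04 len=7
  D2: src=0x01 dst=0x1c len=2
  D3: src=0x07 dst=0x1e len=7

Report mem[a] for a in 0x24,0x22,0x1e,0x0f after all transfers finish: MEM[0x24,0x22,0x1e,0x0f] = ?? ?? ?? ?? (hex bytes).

#0 dst[0x15+3] := {0xc8,0x52,0x40}
#1 dst[0x04+7] := {0x52,0x40,0xa2,0x18,0x31,0x75,0xde}
#2 dst[0x1c+2] := {0x2c,0xd9}
#3 dst[0x1e+7] := {0x18,0x31,0x75,0xde,0xc8,0x52,0x40}
query mem[0x24]=0x40, mem[0x22]=0xc8, mem[0x1e]=0x18, mem[0x0f]=0x1a

MEM[0x24,0x22,0x1e,0x0f] = 40 c8 18 1a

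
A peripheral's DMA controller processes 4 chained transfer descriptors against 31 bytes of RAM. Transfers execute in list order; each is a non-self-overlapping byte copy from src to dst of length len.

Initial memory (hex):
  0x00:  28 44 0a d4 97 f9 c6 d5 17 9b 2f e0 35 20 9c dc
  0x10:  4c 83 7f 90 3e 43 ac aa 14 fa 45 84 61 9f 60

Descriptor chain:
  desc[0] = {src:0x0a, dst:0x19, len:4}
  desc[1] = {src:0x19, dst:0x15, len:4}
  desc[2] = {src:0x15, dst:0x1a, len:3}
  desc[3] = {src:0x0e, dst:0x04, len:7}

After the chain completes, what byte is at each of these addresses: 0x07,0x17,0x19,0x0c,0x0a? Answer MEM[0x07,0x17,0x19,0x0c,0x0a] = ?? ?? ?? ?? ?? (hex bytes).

  after D0: wrote 4B at 0x19 = 2fe03520
  after D1: wrote 4B at 0x15 = 2fe03520
  after D2: wrote 3B at 0x1a = 2fe035
  after D3: wrote 7B at 0x04 = 9cdc4c837f903e
query mem[0x07]=0x83, mem[0x17]=0x35, mem[0x19]=0x2f, mem[0x0c]=0x35, mem[0x0a]=0x3e

MEM[0x07,0x17,0x19,0x0c,0x0a] = 83 35 2f 35 3e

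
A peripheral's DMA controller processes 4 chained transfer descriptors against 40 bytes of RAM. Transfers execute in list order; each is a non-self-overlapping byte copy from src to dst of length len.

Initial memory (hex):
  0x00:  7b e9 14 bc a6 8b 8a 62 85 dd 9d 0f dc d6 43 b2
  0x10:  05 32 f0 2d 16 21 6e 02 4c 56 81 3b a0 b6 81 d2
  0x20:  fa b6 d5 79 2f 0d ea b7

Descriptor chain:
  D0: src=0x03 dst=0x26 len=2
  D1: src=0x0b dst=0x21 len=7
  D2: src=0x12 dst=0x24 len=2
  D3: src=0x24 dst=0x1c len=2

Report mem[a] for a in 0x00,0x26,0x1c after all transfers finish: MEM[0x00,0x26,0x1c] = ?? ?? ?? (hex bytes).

MEM[0x00,0x26,0x1c] = 7b 05 f0

#0 dst[0x26+2] := {0xbc,0xa6}
#1 dst[0x21+7] := {0x0f,0xdc,0xd6,0x43,0xb2,0x05,0x32}
#2 dst[0x24+2] := {0xf0,0x2d}
#3 dst[0x1c+2] := {0xf0,0x2d}
query mem[0x00]=0x7b, mem[0x26]=0x05, mem[0x1c]=0xf0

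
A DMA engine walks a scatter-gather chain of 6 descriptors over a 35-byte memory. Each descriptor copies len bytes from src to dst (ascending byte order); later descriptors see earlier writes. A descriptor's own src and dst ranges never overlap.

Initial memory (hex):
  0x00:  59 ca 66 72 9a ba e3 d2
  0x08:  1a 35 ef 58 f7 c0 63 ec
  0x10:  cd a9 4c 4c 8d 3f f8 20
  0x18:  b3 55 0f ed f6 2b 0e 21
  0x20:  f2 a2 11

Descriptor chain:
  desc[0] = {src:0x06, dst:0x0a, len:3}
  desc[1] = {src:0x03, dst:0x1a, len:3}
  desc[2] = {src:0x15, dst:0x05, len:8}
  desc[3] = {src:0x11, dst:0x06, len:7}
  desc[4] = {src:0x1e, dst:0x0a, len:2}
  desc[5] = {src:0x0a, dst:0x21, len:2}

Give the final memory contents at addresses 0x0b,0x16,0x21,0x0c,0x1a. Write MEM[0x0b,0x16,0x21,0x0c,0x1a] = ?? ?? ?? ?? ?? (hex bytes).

MEM[0x0b,0x16,0x21,0x0c,0x1a] = 21 f8 0e 20 72

  after D0: wrote 3B at 0x0a = e3d21a
  after D1: wrote 3B at 0x1a = 729aba
  after D2: wrote 8B at 0x05 = 3ff820b355729aba
  after D3: wrote 7B at 0x06 = a94c4c8d3ff820
  after D4: wrote 2B at 0x0a = 0e21
  after D5: wrote 2B at 0x21 = 0e21
query mem[0x0b]=0x21, mem[0x16]=0xf8, mem[0x21]=0x0e, mem[0x0c]=0x20, mem[0x1a]=0x72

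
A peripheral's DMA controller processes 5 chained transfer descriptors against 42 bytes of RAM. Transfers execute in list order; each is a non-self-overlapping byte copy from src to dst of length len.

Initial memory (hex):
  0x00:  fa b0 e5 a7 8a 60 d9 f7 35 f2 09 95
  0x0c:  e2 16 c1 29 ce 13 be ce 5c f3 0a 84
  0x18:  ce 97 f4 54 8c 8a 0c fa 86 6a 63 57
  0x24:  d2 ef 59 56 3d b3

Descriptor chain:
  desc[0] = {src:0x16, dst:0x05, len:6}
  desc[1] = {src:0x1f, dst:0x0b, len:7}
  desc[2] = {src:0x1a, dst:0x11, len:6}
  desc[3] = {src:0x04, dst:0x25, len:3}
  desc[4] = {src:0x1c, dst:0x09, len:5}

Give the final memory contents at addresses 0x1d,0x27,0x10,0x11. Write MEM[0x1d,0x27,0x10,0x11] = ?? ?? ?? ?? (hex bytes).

  after D0: wrote 6B at 0x05 = 0a84ce97f454
  after D1: wrote 7B at 0x0b = fa866a6357d2ef
  after D2: wrote 6B at 0x11 = f4548c8a0cfa
  after D3: wrote 3B at 0x25 = 8a0a84
  after D4: wrote 5B at 0x09 = 8c8a0cfa86
query mem[0x1d]=0x8a, mem[0x27]=0x84, mem[0x10]=0xd2, mem[0x11]=0xf4

MEM[0x1d,0x27,0x10,0x11] = 8a 84 d2 f4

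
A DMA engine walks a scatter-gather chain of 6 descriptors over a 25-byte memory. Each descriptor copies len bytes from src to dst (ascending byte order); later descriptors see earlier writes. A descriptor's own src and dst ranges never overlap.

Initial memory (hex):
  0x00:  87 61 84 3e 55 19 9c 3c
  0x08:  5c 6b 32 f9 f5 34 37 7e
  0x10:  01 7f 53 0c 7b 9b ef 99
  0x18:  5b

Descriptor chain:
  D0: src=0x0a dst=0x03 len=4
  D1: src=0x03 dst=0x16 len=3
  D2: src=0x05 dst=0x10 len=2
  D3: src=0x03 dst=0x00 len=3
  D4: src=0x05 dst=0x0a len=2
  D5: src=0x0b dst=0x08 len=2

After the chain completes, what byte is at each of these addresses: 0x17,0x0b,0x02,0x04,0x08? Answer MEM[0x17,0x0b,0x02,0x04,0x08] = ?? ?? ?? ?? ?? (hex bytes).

#0 dst[0x03+4] := {0x32,0xf9,0xf5,0x34}
#1 dst[0x16+3] := {0x32,0xf9,0xf5}
#2 dst[0x10+2] := {0xf5,0x34}
#3 dst[0x00+3] := {0x32,0xf9,0xf5}
#4 dst[0x0a+2] := {0xf5,0x34}
#5 dst[0x08+2] := {0x34,0xf5}
query mem[0x17]=0xf9, mem[0x0b]=0x34, mem[0x02]=0xf5, mem[0x04]=0xf9, mem[0x08]=0x34

MEM[0x17,0x0b,0x02,0x04,0x08] = f9 34 f5 f9 34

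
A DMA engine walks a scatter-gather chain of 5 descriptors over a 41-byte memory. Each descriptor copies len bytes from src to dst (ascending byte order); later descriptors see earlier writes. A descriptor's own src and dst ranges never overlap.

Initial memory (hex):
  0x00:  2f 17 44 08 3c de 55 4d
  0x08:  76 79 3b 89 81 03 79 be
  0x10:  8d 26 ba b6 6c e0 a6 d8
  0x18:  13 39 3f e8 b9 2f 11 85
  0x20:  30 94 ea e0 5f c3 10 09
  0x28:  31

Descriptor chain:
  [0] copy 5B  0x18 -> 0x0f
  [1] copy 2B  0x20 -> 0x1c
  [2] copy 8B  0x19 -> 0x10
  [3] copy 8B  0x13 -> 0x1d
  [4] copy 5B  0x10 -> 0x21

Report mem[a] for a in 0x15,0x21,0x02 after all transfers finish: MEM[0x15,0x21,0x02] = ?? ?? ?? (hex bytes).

#0 dst[0x0f+5] := {0x13,0x39,0x3f,0xe8,0xb9}
#1 dst[0x1c+2] := {0x30,0x94}
#2 dst[0x10+8] := {0x39,0x3f,0xe8,0x30,0x94,0x11,0x85,0x30}
#3 dst[0x1d+8] := {0x30,0x94,0x11,0x85,0x30,0x13,0x39,0x3f}
#4 dst[0x21+5] := {0x39,0x3f,0xe8,0x30,0x94}
query mem[0x15]=0x11, mem[0x21]=0x39, mem[0x02]=0x44

MEM[0x15,0x21,0x02] = 11 39 44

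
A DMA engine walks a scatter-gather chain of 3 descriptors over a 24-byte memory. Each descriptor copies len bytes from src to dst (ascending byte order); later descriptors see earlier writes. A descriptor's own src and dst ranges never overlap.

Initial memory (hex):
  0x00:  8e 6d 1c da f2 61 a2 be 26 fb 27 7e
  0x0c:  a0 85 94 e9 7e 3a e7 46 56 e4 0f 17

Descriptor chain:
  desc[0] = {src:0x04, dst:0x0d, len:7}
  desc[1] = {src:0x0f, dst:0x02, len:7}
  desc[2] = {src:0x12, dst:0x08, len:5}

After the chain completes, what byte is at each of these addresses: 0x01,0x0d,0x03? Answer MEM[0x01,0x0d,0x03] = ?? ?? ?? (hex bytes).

D0: mem[0x0d..0x13] <- [f2 61 a2 be 26 fb 27]
D1: mem[0x02..0x08] <- [a2 be 26 fb 27 56 e4]
D2: mem[0x08..0x0c] <- [fb 27 56 e4 0f]
query mem[0x01]=0x6d, mem[0x0d]=0xf2, mem[0x03]=0xbe

MEM[0x01,0x0d,0x03] = 6d f2 be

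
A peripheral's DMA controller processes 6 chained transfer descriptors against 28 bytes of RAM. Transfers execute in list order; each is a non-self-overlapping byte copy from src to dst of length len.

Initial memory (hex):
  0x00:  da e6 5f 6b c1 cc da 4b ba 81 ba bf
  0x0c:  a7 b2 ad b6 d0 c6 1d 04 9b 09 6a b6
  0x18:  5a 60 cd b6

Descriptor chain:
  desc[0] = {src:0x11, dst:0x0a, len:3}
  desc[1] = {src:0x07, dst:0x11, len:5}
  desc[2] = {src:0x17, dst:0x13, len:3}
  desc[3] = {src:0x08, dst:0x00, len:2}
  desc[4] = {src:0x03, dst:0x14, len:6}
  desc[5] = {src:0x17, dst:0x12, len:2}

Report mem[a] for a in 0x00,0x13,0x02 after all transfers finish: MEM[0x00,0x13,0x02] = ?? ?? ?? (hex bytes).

[0] 0x11->0x0a len=3 : c6 1d 04
[1] 0x07->0x11 len=5 : 4b ba 81 c6 1d
[2] 0x17->0x13 len=3 : b6 5a 60
[3] 0x08->0x00 len=2 : ba 81
[4] 0x03->0x14 len=6 : 6b c1 cc da 4b ba
[5] 0x17->0x12 len=2 : da 4b
query mem[0x00]=0xba, mem[0x13]=0x4b, mem[0x02]=0x5f

MEM[0x00,0x13,0x02] = ba 4b 5f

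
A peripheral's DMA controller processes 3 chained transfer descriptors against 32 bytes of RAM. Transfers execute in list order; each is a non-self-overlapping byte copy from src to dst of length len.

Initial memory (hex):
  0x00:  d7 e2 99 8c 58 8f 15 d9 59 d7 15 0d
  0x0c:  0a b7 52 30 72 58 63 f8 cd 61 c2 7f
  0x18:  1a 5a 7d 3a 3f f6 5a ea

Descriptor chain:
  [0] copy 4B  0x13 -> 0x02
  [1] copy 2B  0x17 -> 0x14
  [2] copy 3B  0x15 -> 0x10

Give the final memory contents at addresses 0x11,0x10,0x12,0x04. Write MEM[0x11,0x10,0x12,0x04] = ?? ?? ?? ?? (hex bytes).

#0 dst[0x02+4] := {0xf8,0xcd,0x61,0xc2}
#1 dst[0x14+2] := {0x7f,0x1a}
#2 dst[0x10+3] := {0x1a,0xc2,0x7f}
query mem[0x11]=0xc2, mem[0x10]=0x1a, mem[0x12]=0x7f, mem[0x04]=0x61

MEM[0x11,0x10,0x12,0x04] = c2 1a 7f 61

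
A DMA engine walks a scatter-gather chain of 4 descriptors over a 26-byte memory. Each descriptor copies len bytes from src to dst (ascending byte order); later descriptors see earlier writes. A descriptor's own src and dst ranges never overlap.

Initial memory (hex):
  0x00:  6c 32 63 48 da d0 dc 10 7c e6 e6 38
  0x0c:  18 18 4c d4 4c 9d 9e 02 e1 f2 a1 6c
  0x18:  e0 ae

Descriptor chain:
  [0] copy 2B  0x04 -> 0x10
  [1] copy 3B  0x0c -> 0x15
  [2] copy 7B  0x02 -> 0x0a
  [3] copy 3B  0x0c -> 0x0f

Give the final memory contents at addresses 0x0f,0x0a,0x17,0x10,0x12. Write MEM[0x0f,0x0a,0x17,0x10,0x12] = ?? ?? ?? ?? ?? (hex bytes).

MEM[0x0f,0x0a,0x17,0x10,0x12] = da 63 4c d0 9e

D0: mem[0x10..0x11] <- [da d0]
D1: mem[0x15..0x17] <- [18 18 4c]
D2: mem[0x0a..0x10] <- [63 48 da d0 dc 10 7c]
D3: mem[0x0f..0x11] <- [da d0 dc]
query mem[0x0f]=0xda, mem[0x0a]=0x63, mem[0x17]=0x4c, mem[0x10]=0xd0, mem[0x12]=0x9e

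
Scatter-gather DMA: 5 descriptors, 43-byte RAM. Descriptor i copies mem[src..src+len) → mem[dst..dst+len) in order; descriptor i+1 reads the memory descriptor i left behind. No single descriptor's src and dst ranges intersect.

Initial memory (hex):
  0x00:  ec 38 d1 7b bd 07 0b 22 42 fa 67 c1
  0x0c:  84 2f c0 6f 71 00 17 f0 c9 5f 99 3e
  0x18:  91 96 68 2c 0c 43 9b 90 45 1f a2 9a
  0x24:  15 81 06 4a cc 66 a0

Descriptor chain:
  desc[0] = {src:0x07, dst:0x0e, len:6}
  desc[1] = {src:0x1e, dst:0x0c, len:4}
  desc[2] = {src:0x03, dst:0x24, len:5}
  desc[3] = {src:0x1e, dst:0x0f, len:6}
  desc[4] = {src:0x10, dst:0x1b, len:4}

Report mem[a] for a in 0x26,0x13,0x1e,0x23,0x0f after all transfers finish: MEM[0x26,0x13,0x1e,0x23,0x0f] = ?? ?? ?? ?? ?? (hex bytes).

  after D0: wrote 6B at 0x0e = 2242fa67c184
  after D1: wrote 4B at 0x0c = 9b90451f
  after D2: wrote 5B at 0x24 = 7bbd070b22
  after D3: wrote 6B at 0x0f = 9b90451fa29a
  after D4: wrote 4B at 0x1b = 90451fa2
query mem[0x26]=0x07, mem[0x13]=0xa2, mem[0x1e]=0xa2, mem[0x23]=0x9a, mem[0x0f]=0x9b

MEM[0x26,0x13,0x1e,0x23,0x0f] = 07 a2 a2 9a 9b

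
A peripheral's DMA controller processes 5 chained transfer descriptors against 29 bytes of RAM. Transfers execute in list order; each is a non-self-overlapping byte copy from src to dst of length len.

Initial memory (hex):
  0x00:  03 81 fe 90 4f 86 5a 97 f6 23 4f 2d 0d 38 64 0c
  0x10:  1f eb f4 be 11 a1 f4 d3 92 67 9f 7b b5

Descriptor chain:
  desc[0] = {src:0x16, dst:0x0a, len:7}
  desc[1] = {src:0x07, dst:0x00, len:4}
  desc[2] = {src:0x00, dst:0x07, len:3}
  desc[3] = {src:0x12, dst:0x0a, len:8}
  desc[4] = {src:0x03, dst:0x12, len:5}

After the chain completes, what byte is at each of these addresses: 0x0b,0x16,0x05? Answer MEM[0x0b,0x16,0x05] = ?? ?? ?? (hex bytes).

MEM[0x0b,0x16,0x05] = be 97 86

D0: mem[0x0a..0x10] <- [f4 d3 92 67 9f 7b b5]
D1: mem[0x00..0x03] <- [97 f6 23 f4]
D2: mem[0x07..0x09] <- [97 f6 23]
D3: mem[0x0a..0x11] <- [f4 be 11 a1 f4 d3 92 67]
D4: mem[0x12..0x16] <- [f4 4f 86 5a 97]
query mem[0x0b]=0xbe, mem[0x16]=0x97, mem[0x05]=0x86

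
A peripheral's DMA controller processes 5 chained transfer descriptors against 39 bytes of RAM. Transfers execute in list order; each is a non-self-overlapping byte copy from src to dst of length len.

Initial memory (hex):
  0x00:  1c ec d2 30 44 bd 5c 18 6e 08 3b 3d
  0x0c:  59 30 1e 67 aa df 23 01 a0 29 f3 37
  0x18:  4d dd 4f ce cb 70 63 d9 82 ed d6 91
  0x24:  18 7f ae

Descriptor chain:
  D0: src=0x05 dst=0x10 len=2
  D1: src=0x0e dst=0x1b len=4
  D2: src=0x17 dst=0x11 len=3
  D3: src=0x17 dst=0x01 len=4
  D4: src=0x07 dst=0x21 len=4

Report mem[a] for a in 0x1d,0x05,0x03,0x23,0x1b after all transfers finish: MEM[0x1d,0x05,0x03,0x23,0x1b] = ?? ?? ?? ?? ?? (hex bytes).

[0] 0x05->0x10 len=2 : bd 5c
[1] 0x0e->0x1b len=4 : 1e 67 bd 5c
[2] 0x17->0x11 len=3 : 37 4d dd
[3] 0x17->0x01 len=4 : 37 4d dd 4f
[4] 0x07->0x21 len=4 : 18 6e 08 3b
query mem[0x1d]=0xbd, mem[0x05]=0xbd, mem[0x03]=0xdd, mem[0x23]=0x08, mem[0x1b]=0x1e

MEM[0x1d,0x05,0x03,0x23,0x1b] = bd bd dd 08 1e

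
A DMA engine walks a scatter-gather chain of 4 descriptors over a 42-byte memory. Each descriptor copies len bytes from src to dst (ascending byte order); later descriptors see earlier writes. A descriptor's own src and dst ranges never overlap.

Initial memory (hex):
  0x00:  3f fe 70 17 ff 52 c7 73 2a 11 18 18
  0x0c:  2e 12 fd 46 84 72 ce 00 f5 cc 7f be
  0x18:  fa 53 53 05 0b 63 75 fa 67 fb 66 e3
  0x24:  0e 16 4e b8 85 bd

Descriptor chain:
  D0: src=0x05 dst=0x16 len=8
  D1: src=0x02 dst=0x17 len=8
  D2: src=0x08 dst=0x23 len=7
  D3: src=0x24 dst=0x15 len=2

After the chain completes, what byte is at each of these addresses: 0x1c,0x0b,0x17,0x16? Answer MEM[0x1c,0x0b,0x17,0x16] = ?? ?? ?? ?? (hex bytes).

MEM[0x1c,0x0b,0x17,0x16] = 73 18 70 18

#0 dst[0x16+8] := {0x52,0xc7,0x73,0x2a,0x11,0x18,0x18,0x2e}
#1 dst[0x17+8] := {0x70,0x17,0xff,0x52,0xc7,0x73,0x2a,0x11}
#2 dst[0x23+7] := {0x2a,0x11,0x18,0x18,0x2e,0x12,0xfd}
#3 dst[0x15+2] := {0x11,0x18}
query mem[0x1c]=0x73, mem[0x0b]=0x18, mem[0x17]=0x70, mem[0x16]=0x18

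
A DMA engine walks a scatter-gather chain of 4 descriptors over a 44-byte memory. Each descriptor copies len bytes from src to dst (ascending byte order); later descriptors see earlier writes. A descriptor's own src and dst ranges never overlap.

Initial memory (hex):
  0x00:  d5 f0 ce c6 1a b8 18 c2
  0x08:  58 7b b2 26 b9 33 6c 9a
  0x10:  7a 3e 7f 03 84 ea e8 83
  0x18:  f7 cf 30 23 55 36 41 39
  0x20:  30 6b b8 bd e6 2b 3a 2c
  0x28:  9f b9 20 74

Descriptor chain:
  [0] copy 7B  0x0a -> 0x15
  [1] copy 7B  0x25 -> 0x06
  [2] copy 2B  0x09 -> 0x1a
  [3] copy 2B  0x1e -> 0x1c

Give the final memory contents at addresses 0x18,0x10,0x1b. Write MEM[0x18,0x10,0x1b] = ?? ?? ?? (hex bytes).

D0: mem[0x15..0x1b] <- [b2 26 b9 33 6c 9a 7a]
D1: mem[0x06..0x0c] <- [2b 3a 2c 9f b9 20 74]
D2: mem[0x1a..0x1b] <- [9f b9]
D3: mem[0x1c..0x1d] <- [41 39]
query mem[0x18]=0x33, mem[0x10]=0x7a, mem[0x1b]=0xb9

MEM[0x18,0x10,0x1b] = 33 7a b9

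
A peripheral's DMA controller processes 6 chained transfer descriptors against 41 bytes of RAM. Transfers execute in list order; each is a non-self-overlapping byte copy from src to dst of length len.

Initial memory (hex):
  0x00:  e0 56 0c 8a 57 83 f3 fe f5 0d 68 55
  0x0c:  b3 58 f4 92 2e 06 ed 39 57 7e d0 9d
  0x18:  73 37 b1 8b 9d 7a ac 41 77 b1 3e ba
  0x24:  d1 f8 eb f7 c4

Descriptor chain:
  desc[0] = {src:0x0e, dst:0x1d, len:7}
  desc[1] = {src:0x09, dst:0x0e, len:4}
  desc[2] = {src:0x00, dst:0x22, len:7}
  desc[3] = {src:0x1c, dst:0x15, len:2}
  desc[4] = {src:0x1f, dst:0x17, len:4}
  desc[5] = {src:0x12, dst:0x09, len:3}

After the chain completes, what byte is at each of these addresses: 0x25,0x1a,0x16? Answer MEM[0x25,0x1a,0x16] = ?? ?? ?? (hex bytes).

#0 dst[0x1d+7] := {0xf4,0x92,0x2e,0x06,0xed,0x39,0x57}
#1 dst[0x0e+4] := {0x0d,0x68,0x55,0xb3}
#2 dst[0x22+7] := {0xe0,0x56,0x0c,0x8a,0x57,0x83,0xf3}
#3 dst[0x15+2] := {0x9d,0xf4}
#4 dst[0x17+4] := {0x2e,0x06,0xed,0xe0}
#5 dst[0x09+3] := {0xed,0x39,0x57}
query mem[0x25]=0x8a, mem[0x1a]=0xe0, mem[0x16]=0xf4

MEM[0x25,0x1a,0x16] = 8a e0 f4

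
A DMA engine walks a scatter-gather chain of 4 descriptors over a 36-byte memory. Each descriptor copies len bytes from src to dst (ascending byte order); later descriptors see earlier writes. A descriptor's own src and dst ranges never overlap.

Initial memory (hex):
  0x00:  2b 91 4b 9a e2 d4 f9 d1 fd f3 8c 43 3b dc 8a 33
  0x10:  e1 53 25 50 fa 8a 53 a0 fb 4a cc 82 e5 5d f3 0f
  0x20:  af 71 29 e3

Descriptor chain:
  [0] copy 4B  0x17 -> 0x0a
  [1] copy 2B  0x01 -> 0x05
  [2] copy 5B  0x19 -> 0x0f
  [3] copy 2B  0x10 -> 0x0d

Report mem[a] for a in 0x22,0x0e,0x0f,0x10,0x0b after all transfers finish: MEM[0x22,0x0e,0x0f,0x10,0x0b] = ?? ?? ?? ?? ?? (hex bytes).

MEM[0x22,0x0e,0x0f,0x10,0x0b] = 29 82 4a cc fb

#0 dst[0x0a+4] := {0xa0,0xfb,0x4a,0xcc}
#1 dst[0x05+2] := {0x91,0x4b}
#2 dst[0x0f+5] := {0x4a,0xcc,0x82,0xe5,0x5d}
#3 dst[0x0d+2] := {0xcc,0x82}
query mem[0x22]=0x29, mem[0x0e]=0x82, mem[0x0f]=0x4a, mem[0x10]=0xcc, mem[0x0b]=0xfb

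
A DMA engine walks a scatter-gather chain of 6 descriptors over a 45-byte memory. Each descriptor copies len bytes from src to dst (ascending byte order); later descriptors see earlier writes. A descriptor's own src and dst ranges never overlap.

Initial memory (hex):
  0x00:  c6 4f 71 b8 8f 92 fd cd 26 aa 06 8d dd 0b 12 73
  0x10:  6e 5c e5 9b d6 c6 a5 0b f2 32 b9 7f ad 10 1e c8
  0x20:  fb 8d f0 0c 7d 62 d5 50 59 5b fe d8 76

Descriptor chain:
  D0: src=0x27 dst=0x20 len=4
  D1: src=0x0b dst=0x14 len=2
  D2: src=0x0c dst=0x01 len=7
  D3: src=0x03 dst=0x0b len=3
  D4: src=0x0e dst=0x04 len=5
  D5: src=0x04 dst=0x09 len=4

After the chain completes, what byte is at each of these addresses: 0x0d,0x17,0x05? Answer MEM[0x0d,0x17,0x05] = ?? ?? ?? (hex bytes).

MEM[0x0d,0x17,0x05] = 6e 0b 73

  after D0: wrote 4B at 0x20 = 50595bfe
  after D1: wrote 2B at 0x14 = 8ddd
  after D2: wrote 7B at 0x01 = dd0b12736e5ce5
  after D3: wrote 3B at 0x0b = 12736e
  after D4: wrote 5B at 0x04 = 12736e5ce5
  after D5: wrote 4B at 0x09 = 12736e5c
query mem[0x0d]=0x6e, mem[0x17]=0x0b, mem[0x05]=0x73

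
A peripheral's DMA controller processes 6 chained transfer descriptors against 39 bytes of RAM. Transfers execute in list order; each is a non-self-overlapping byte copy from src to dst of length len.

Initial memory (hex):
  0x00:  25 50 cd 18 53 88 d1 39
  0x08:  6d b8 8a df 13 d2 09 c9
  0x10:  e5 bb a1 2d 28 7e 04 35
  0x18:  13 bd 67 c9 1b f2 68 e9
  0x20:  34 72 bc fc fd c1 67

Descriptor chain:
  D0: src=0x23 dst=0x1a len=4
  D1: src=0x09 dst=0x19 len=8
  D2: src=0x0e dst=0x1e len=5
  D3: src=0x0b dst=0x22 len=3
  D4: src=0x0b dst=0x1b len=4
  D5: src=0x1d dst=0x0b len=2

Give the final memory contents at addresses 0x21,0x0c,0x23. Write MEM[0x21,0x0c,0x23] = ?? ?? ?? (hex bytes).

[0] 0x23->0x1a len=4 : fc fd c1 67
[1] 0x09->0x19 len=8 : b8 8a df 13 d2 09 c9 e5
[2] 0x0e->0x1e len=5 : 09 c9 e5 bb a1
[3] 0x0b->0x22 len=3 : df 13 d2
[4] 0x0b->0x1b len=4 : df 13 d2 09
[5] 0x1d->0x0b len=2 : d2 09
query mem[0x21]=0xbb, mem[0x0c]=0x09, mem[0x23]=0x13

MEM[0x21,0x0c,0x23] = bb 09 13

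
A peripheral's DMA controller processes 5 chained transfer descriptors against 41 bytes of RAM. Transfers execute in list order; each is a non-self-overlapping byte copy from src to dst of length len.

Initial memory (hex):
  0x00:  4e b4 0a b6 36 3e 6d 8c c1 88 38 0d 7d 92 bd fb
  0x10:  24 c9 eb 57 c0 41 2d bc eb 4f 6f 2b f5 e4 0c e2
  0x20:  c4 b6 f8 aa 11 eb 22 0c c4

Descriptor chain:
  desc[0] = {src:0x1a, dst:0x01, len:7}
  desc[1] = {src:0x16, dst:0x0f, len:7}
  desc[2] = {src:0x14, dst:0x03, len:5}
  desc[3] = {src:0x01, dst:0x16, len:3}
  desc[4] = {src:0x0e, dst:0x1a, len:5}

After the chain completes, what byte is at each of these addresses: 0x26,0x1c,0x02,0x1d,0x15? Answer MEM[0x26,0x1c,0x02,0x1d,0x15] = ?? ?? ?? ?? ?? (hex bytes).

#0 dst[0x01+7] := {0x6f,0x2b,0xf5,0xe4,0x0c,0xe2,0xc4}
#1 dst[0x0f+7] := {0x2d,0xbc,0xeb,0x4f,0x6f,0x2b,0xf5}
#2 dst[0x03+5] := {0x2b,0xf5,0x2d,0xbc,0xeb}
#3 dst[0x16+3] := {0x6f,0x2b,0x2b}
#4 dst[0x1a+5] := {0xbd,0x2d,0xbc,0xeb,0x4f}
query mem[0x26]=0x22, mem[0x1c]=0xbc, mem[0x02]=0x2b, mem[0x1d]=0xeb, mem[0x15]=0xf5

MEM[0x26,0x1c,0x02,0x1d,0x15] = 22 bc 2b eb f5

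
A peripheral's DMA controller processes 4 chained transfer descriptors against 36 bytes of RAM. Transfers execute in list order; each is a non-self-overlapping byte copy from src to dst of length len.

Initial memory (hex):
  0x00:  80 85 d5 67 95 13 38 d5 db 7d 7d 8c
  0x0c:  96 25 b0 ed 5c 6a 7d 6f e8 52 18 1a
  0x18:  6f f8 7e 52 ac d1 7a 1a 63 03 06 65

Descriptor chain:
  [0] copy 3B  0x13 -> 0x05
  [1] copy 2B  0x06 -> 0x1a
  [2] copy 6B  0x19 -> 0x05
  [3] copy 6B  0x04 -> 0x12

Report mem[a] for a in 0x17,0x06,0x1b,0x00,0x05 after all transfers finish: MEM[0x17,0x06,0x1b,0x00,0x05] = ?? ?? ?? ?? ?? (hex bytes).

  after D0: wrote 3B at 0x05 = 6fe852
  after D1: wrote 2B at 0x1a = e852
  after D2: wrote 6B at 0x05 = f8e852acd17a
  after D3: wrote 6B at 0x12 = 95f8e852acd1
query mem[0x17]=0xd1, mem[0x06]=0xe8, mem[0x1b]=0x52, mem[0x00]=0x80, mem[0x05]=0xf8

MEM[0x17,0x06,0x1b,0x00,0x05] = d1 e8 52 80 f8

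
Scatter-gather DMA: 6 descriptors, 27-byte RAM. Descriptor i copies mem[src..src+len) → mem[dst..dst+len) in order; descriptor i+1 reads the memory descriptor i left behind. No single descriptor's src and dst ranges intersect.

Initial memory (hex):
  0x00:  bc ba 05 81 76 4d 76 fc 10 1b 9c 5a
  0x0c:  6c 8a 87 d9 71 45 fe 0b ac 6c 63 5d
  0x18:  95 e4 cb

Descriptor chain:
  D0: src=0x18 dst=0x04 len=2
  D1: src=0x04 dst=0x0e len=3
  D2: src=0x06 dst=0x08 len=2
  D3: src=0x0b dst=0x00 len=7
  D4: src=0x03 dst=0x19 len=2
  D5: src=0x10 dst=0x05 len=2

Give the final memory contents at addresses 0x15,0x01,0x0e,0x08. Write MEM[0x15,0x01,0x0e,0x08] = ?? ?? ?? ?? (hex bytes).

#0 dst[0x04+2] := {0x95,0xe4}
#1 dst[0x0e+3] := {0x95,0xe4,0x76}
#2 dst[0x08+2] := {0x76,0xfc}
#3 dst[0x00+7] := {0x5a,0x6c,0x8a,0x95,0xe4,0x76,0x45}
#4 dst[0x19+2] := {0x95,0xe4}
#5 dst[0x05+2] := {0x76,0x45}
query mem[0x15]=0x6c, mem[0x01]=0x6c, mem[0x0e]=0x95, mem[0x08]=0x76

MEM[0x15,0x01,0x0e,0x08] = 6c 6c 95 76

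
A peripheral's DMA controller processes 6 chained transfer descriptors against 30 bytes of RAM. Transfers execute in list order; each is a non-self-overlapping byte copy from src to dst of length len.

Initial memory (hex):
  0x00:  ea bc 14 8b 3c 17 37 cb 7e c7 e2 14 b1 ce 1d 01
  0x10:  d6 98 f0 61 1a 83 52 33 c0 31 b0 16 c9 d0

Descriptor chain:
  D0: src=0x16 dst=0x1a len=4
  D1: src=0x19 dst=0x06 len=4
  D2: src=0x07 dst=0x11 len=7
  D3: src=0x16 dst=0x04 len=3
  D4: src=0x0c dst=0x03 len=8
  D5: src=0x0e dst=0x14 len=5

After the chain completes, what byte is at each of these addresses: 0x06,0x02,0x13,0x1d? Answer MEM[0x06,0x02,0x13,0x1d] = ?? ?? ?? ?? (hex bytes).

D0: mem[0x1a..0x1d] <- [52 33 c0 31]
D1: mem[0x06..0x09] <- [31 52 33 c0]
D2: mem[0x11..0x17] <- [52 33 c0 e2 14 b1 ce]
D3: mem[0x04..0x06] <- [b1 ce c0]
D4: mem[0x03..0x0a] <- [b1 ce 1d 01 d6 52 33 c0]
D5: mem[0x14..0x18] <- [1d 01 d6 52 33]
query mem[0x06]=0x01, mem[0x02]=0x14, mem[0x13]=0xc0, mem[0x1d]=0x31

MEM[0x06,0x02,0x13,0x1d] = 01 14 c0 31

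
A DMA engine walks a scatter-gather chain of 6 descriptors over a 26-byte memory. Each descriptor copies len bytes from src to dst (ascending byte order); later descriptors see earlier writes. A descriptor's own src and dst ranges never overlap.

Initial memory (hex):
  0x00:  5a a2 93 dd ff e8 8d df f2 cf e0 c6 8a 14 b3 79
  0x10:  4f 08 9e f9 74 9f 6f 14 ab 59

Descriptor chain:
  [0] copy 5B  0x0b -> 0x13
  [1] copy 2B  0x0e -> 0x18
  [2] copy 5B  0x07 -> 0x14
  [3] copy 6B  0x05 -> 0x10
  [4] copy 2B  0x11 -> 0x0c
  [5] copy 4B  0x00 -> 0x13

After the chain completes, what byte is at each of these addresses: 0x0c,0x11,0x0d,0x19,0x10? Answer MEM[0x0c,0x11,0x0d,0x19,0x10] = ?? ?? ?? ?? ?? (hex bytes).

MEM[0x0c,0x11,0x0d,0x19,0x10] = 8d 8d df 79 e8

#0 dst[0x13+5] := {0xc6,0x8a,0x14,0xb3,0x79}
#1 dst[0x18+2] := {0xb3,0x79}
#2 dst[0x14+5] := {0xdf,0xf2,0xcf,0xe0,0xc6}
#3 dst[0x10+6] := {0xe8,0x8d,0xdf,0xf2,0xcf,0xe0}
#4 dst[0x0c+2] := {0x8d,0xdf}
#5 dst[0x13+4] := {0x5a,0xa2,0x93,0xdd}
query mem[0x0c]=0x8d, mem[0x11]=0x8d, mem[0x0d]=0xdf, mem[0x19]=0x79, mem[0x10]=0xe8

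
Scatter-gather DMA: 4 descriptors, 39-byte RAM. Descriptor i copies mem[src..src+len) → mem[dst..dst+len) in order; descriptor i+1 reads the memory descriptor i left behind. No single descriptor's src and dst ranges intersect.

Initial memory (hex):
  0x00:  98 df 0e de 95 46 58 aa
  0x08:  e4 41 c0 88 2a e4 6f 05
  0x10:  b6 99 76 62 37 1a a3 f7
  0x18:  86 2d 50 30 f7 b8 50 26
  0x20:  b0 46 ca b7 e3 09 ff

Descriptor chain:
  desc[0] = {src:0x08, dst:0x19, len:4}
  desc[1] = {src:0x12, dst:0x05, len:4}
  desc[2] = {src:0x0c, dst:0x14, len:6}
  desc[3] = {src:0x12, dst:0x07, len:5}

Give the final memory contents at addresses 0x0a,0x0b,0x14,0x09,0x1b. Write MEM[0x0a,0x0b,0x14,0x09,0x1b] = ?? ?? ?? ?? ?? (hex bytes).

MEM[0x0a,0x0b,0x14,0x09,0x1b] = e4 6f 2a 2a c0

  after D0: wrote 4B at 0x19 = e441c088
  after D1: wrote 4B at 0x05 = 7662371a
  after D2: wrote 6B at 0x14 = 2ae46f05b699
  after D3: wrote 5B at 0x07 = 76622ae46f
query mem[0x0a]=0xe4, mem[0x0b]=0x6f, mem[0x14]=0x2a, mem[0x09]=0x2a, mem[0x1b]=0xc0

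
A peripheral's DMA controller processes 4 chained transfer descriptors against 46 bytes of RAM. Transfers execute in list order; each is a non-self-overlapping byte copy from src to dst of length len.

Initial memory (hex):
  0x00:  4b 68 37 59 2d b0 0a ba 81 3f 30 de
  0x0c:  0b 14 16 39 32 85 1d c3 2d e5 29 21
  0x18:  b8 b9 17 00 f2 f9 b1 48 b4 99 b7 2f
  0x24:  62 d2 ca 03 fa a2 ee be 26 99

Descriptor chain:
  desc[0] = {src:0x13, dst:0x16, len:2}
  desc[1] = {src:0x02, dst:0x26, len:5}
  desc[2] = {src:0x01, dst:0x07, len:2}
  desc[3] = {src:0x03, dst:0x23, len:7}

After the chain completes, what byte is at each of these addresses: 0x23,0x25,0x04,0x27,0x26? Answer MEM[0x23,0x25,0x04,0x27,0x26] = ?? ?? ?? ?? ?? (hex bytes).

MEM[0x23,0x25,0x04,0x27,0x26] = 59 b0 2d 68 0a

#0 dst[0x16+2] := {0xc3,0x2d}
#1 dst[0x26+5] := {0x37,0x59,0x2d,0xb0,0x0a}
#2 dst[0x07+2] := {0x68,0x37}
#3 dst[0x23+7] := {0x59,0x2d,0xb0,0x0a,0x68,0x37,0x3f}
query mem[0x23]=0x59, mem[0x25]=0xb0, mem[0x04]=0x2d, mem[0x27]=0x68, mem[0x26]=0x0a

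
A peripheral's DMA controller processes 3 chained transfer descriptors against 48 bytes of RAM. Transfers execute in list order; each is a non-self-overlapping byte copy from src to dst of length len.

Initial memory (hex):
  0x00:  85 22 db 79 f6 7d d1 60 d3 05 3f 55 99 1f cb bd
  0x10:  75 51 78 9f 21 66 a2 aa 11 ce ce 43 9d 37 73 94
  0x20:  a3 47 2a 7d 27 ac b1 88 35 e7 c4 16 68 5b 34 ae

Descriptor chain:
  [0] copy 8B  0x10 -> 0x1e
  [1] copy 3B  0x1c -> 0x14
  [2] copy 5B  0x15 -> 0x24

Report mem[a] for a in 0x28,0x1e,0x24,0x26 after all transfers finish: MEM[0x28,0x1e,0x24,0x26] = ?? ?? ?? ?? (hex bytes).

D0: mem[0x1e..0x25] <- [75 51 78 9f 21 66 a2 aa]
D1: mem[0x14..0x16] <- [9d 37 75]
D2: mem[0x24..0x28] <- [37 75 aa 11 ce]
query mem[0x28]=0xce, mem[0x1e]=0x75, mem[0x24]=0x37, mem[0x26]=0xaa

MEM[0x28,0x1e,0x24,0x26] = ce 75 37 aa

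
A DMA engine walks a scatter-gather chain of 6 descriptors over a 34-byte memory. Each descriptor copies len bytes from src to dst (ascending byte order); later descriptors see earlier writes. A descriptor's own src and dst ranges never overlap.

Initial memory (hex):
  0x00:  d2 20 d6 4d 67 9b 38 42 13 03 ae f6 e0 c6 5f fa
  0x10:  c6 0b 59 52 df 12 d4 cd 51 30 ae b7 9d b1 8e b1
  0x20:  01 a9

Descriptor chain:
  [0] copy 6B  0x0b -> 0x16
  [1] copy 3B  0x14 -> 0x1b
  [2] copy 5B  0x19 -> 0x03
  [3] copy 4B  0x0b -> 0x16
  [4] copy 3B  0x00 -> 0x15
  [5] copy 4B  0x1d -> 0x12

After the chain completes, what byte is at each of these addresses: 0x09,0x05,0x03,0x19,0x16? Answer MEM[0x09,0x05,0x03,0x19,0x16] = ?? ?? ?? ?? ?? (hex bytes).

MEM[0x09,0x05,0x03,0x19,0x16] = 03 df 5f 5f 20

D0: mem[0x16..0x1b] <- [f6 e0 c6 5f fa c6]
D1: mem[0x1b..0x1d] <- [df 12 f6]
D2: mem[0x03..0x07] <- [5f fa df 12 f6]
D3: mem[0x16..0x19] <- [f6 e0 c6 5f]
D4: mem[0x15..0x17] <- [d2 20 d6]
D5: mem[0x12..0x15] <- [f6 8e b1 01]
query mem[0x09]=0x03, mem[0x05]=0xdf, mem[0x03]=0x5f, mem[0x19]=0x5f, mem[0x16]=0x20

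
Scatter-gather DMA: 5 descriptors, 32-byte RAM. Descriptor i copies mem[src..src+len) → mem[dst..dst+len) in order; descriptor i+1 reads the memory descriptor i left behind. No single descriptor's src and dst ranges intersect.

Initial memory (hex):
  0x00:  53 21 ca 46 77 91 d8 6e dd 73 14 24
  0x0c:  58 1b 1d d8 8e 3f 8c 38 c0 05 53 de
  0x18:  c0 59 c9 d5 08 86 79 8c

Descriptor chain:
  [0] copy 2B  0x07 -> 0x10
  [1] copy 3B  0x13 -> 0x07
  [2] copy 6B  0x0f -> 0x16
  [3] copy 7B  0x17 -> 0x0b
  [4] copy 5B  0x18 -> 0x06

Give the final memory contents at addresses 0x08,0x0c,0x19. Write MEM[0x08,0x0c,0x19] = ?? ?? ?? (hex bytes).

MEM[0x08,0x0c,0x19] = 38 dd 8c

#0 dst[0x10+2] := {0x6e,0xdd}
#1 dst[0x07+3] := {0x38,0xc0,0x05}
#2 dst[0x16+6] := {0xd8,0x6e,0xdd,0x8c,0x38,0xc0}
#3 dst[0x0b+7] := {0x6e,0xdd,0x8c,0x38,0xc0,0x08,0x86}
#4 dst[0x06+5] := {0xdd,0x8c,0x38,0xc0,0x08}
query mem[0x08]=0x38, mem[0x0c]=0xdd, mem[0x19]=0x8c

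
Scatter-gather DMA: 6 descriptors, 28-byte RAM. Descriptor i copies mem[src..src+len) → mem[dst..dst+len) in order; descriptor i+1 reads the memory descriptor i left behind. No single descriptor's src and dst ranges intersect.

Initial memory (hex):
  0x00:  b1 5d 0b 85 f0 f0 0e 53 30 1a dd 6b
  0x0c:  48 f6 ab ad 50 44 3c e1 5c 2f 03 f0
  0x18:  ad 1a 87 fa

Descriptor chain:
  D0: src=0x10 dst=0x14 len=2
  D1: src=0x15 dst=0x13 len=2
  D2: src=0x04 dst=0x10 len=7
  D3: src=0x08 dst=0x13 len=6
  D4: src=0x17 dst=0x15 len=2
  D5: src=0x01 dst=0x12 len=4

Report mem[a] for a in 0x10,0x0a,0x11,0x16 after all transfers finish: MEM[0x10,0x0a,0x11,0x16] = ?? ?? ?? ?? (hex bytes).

#0 dst[0x14+2] := {0x50,0x44}
#1 dst[0x13+2] := {0x44,0x03}
#2 dst[0x10+7] := {0xf0,0xf0,0x0e,0x53,0x30,0x1a,0xdd}
#3 dst[0x13+6] := {0x30,0x1a,0xdd,0x6b,0x48,0xf6}
#4 dst[0x15+2] := {0x48,0xf6}
#5 dst[0x12+4] := {0x5d,0x0b,0x85,0xf0}
query mem[0x10]=0xf0, mem[0x0a]=0xdd, mem[0x11]=0xf0, mem[0x16]=0xf6

MEM[0x10,0x0a,0x11,0x16] = f0 dd f0 f6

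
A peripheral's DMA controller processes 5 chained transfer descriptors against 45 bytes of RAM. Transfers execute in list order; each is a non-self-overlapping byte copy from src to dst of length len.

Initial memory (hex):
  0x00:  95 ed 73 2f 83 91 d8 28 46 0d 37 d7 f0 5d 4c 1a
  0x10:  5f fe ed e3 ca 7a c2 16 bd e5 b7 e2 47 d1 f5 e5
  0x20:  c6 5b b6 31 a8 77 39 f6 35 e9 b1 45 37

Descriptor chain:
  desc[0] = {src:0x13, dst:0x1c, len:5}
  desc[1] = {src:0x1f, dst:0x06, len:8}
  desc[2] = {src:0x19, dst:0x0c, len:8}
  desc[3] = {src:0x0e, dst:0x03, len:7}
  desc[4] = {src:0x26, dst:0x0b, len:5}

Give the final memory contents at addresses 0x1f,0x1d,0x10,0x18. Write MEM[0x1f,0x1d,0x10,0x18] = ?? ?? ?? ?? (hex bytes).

D0: mem[0x1c..0x20] <- [e3 ca 7a c2 16]
D1: mem[0x06..0x0d] <- [c2 16 5b b6 31 a8 77 39]
D2: mem[0x0c..0x13] <- [e5 b7 e2 e3 ca 7a c2 16]
D3: mem[0x03..0x09] <- [e2 e3 ca 7a c2 16 ca]
D4: mem[0x0b..0x0f] <- [39 f6 35 e9 b1]
query mem[0x1f]=0xc2, mem[0x1d]=0xca, mem[0x10]=0xca, mem[0x18]=0xbd

MEM[0x1f,0x1d,0x10,0x18] = c2 ca ca bd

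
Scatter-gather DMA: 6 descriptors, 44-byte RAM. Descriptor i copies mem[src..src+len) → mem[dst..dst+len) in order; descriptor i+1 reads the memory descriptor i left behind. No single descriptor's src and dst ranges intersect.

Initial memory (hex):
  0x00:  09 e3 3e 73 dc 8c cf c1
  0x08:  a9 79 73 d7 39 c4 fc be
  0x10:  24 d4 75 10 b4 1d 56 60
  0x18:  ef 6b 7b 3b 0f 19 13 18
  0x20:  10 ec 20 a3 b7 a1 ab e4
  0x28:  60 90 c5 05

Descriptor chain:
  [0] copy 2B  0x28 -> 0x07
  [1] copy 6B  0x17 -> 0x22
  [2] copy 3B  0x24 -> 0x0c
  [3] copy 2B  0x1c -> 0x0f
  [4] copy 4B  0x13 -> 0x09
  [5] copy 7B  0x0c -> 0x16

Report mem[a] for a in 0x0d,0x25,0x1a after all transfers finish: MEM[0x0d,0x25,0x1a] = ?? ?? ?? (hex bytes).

MEM[0x0d,0x25,0x1a] = 7b 7b 19

[0] 0x28->0x07 len=2 : 60 90
[1] 0x17->0x22 len=6 : 60 ef 6b 7b 3b 0f
[2] 0x24->0x0c len=3 : 6b 7b 3b
[3] 0x1c->0x0f len=2 : 0f 19
[4] 0x13->0x09 len=4 : 10 b4 1d 56
[5] 0x0c->0x16 len=7 : 56 7b 3b 0f 19 d4 75
query mem[0x0d]=0x7b, mem[0x25]=0x7b, mem[0x1a]=0x19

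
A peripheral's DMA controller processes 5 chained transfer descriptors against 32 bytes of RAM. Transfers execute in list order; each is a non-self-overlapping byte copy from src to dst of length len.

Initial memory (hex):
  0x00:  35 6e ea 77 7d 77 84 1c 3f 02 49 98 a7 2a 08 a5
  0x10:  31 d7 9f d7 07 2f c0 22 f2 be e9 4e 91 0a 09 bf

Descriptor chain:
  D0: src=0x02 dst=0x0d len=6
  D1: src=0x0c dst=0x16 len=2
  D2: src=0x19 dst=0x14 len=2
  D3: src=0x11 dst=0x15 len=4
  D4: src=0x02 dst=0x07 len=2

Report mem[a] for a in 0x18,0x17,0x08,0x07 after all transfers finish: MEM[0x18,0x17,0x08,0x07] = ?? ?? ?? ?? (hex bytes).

[0] 0x02->0x0d len=6 : ea 77 7d 77 84 1c
[1] 0x0c->0x16 len=2 : a7 ea
[2] 0x19->0x14 len=2 : be e9
[3] 0x11->0x15 len=4 : 84 1c d7 be
[4] 0x02->0x07 len=2 : ea 77
query mem[0x18]=0xbe, mem[0x17]=0xd7, mem[0x08]=0x77, mem[0x07]=0xea

MEM[0x18,0x17,0x08,0x07] = be d7 77 ea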